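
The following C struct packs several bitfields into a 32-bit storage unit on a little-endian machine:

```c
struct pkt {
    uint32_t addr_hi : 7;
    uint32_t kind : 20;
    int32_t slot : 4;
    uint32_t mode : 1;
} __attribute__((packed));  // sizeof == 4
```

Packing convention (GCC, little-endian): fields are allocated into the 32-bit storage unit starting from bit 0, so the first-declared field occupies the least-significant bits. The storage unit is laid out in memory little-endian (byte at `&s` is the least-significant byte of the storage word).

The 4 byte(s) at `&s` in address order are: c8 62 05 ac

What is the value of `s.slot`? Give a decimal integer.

5

[0]=0xc8 [1]=0x62 [2]=0x05 [3]=0xac (little-endian) → word 0xac0562c8
addr_hi:7 @ bit 0 → (0xac0562c8>>0)&0x7f = 0x48
kind:20 @ bit 7 → (0xac0562c8>>7)&0xfffff = 0x80ac5
slot:4 @ bit 27 → (0xac0562c8>>27)&0xf = 0x5  ←
mode:1 @ bit 31 → (0xac0562c8>>31)&0x1 = 0x1
slot signed 4b, MSB=0: value = 5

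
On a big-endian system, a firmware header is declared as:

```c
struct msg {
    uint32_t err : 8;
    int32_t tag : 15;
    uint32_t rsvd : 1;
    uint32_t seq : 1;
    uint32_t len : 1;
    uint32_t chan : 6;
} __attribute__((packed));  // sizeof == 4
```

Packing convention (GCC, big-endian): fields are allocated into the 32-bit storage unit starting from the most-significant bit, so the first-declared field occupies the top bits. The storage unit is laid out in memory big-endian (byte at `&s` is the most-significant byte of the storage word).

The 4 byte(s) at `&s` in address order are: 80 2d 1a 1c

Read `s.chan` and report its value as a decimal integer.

28

[0]=0x80 [1]=0x2d [2]=0x1a [3]=0x1c (big-endian) → word 0x802d1a1c
err:8 @ bit 24 → (0x802d1a1c>>24)&0xff = 0x80
tag:15 @ bit 9 → (0x802d1a1c>>9)&0x7fff = 0x168d
rsvd:1 @ bit 8 → (0x802d1a1c>>8)&0x1 = 0x0
seq:1 @ bit 7 → (0x802d1a1c>>7)&0x1 = 0x0
len:1 @ bit 6 → (0x802d1a1c>>6)&0x1 = 0x0
chan:6 @ bit 0 → (0x802d1a1c>>0)&0x3f = 0x1c  ←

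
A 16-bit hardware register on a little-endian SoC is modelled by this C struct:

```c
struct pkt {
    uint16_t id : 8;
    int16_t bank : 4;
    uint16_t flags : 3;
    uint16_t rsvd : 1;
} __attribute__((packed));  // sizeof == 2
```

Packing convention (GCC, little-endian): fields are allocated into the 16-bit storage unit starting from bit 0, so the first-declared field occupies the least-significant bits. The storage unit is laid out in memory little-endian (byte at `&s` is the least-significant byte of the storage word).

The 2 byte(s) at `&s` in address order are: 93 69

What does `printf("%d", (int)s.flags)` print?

[0]=0x93 [1]=0x69 (little-endian) → word 0x6993
id [0+:8] = (word>>0) & 0xff = 147
bank [8+:4] = (word>>8) & 0xf = 9
flags [12+:3] = (word>>12) & 0x7 = 6  ←
rsvd [15+:1] = (word>>15) & 0x1 = 0

6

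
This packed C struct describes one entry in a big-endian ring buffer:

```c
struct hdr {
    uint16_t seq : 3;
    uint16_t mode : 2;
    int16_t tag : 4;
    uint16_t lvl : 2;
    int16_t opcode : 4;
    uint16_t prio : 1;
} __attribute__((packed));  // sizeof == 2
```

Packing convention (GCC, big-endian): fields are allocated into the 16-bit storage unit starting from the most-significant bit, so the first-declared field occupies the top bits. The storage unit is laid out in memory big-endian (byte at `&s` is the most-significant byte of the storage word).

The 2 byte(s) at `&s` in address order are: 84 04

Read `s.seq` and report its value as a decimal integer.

4

[0]=0x84 [1]=0x04 (big-endian) → word 0x8404
seq [13+:3] = (word>>13) & 0x7 = 4  ←
mode [11+:2] = (word>>11) & 0x3 = 0
tag [7+:4] = (word>>7) & 0xf = 8
lvl [5+:2] = (word>>5) & 0x3 = 0
opcode [1+:4] = (word>>1) & 0xf = 2
prio [0+:1] = (word>>0) & 0x1 = 0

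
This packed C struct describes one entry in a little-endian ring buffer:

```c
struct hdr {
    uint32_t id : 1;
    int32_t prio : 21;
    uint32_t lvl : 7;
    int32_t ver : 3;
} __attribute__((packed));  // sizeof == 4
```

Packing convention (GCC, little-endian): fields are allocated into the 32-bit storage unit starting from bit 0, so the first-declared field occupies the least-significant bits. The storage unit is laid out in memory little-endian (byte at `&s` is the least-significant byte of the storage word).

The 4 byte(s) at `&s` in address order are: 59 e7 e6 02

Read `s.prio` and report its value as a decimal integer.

[0]=0x59 [1]=0xe7 [2]=0xe6 [3]=0x02 (little-endian) → word 0x02e6e759
id:1 @ bit 0 → (0x02e6e759>>0)&0x1 = 0x1
prio:21 @ bit 1 → (0x02e6e759>>1)&0x1fffff = 0x1373ac  ←
lvl:7 @ bit 22 → (0x02e6e759>>22)&0x7f = 0xb
ver:3 @ bit 29 → (0x02e6e759>>29)&0x7 = 0x0
prio signed 21b, MSB=1: 1274796 - 2097152 = -822356

-822356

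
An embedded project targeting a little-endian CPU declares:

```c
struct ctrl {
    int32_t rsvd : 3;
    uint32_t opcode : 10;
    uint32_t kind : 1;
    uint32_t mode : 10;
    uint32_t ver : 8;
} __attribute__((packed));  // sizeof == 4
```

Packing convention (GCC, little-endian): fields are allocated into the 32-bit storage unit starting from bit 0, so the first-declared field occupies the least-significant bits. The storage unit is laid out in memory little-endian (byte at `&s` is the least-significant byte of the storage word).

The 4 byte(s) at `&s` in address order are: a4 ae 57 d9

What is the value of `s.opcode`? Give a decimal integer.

[0]=0xa4 [1]=0xae [2]=0x57 [3]=0xd9 (little-endian) → word 0xd957aea4
rsvd [0+:3] = (word>>0) & 0x7 = 4
opcode [3+:10] = (word>>3) & 0x3ff = 468  ←
kind [13+:1] = (word>>13) & 0x1 = 1
mode [14+:10] = (word>>14) & 0x3ff = 350
ver [24+:8] = (word>>24) & 0xff = 217

468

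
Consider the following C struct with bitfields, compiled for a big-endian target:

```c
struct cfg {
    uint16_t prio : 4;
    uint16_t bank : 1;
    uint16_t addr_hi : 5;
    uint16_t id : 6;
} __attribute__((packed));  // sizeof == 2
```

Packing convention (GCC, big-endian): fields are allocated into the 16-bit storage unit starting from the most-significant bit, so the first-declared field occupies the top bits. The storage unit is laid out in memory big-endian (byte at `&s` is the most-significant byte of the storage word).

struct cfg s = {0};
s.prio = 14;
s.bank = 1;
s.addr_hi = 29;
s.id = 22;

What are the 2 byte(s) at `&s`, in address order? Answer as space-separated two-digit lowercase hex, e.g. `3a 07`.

ef 56

prio (4b) val=14 bits=0xe at bit 12: 0xe000
bank (1b) val=1 bits=0x1 at bit 11: 0xe800
addr_hi (5b) val=29 bits=0x1d at bit 6: 0xef40
id (6b) val=22 bits=0x16 at bit 0: 0xef56
word = 0xef56 → big-endian bytes:
  [0]=0xef  [1]=0x56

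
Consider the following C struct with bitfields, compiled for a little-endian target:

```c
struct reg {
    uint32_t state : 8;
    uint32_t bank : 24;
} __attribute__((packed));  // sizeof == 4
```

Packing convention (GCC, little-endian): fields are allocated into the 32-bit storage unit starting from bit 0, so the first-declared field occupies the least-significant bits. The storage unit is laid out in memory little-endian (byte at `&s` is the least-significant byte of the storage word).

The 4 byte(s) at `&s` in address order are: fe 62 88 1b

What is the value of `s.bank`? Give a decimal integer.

[0]=0xfe [1]=0x62 [2]=0x88 [3]=0x1b (little-endian) → word 0x1b8862fe
state:8 @ bit 0 → (0x1b8862fe>>0)&0xff = 0xfe
bank:24 @ bit 8 → (0x1b8862fe>>8)&0xffffff = 0x1b8862  ←

1804386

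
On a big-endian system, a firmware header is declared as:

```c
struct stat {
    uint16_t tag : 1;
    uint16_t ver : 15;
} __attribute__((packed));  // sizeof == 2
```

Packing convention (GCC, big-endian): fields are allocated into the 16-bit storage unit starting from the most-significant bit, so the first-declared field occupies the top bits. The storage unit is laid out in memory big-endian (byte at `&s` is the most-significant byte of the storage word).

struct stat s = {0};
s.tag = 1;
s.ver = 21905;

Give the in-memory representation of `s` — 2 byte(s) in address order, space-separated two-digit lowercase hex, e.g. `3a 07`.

tag (1b) val=1 bits=0x1 at bit 15: 0x8000
ver (15b) val=21905 bits=0x5591 at bit 0: 0xd591
word = 0xd591 → big-endian bytes:
  [0]=0xd5  [1]=0x91

d5 91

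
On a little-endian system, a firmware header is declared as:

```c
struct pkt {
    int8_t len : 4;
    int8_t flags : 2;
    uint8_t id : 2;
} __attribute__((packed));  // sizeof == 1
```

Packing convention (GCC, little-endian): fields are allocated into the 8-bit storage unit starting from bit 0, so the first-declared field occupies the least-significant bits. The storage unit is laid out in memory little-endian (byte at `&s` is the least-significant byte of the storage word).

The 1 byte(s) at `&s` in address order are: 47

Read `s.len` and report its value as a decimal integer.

7

[0]=0x47 (little-endian) → word 0x47
len:4 @ bit 0 → (0x47>>0)&0xf = 0x7  ←
flags:2 @ bit 4 → (0x47>>4)&0x3 = 0x0
id:2 @ bit 6 → (0x47>>6)&0x3 = 0x1
len signed 4b, MSB=0: value = 7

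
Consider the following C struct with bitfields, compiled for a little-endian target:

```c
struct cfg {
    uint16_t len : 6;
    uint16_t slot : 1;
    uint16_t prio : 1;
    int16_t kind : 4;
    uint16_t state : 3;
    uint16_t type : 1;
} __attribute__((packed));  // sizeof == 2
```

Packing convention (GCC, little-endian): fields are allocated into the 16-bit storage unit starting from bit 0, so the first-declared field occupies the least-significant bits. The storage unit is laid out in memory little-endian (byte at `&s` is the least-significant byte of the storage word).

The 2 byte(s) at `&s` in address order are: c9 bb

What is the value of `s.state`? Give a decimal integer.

3

[0]=0xc9 [1]=0xbb (little-endian) → word 0xbbc9
len:6 @ bit 0 → (0xbbc9>>0)&0x3f = 0x9
slot:1 @ bit 6 → (0xbbc9>>6)&0x1 = 0x1
prio:1 @ bit 7 → (0xbbc9>>7)&0x1 = 0x1
kind:4 @ bit 8 → (0xbbc9>>8)&0xf = 0xb
state:3 @ bit 12 → (0xbbc9>>12)&0x7 = 0x3  ←
type:1 @ bit 15 → (0xbbc9>>15)&0x1 = 0x1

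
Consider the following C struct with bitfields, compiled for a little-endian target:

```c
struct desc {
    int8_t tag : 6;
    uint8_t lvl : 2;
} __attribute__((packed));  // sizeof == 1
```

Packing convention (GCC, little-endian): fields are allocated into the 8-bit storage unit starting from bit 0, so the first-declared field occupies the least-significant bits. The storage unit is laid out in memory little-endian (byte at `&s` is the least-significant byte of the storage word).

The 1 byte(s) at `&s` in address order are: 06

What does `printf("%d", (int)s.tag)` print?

[0]=0x06 (little-endian) → word 0x06
tag [0+:6] = (word>>0) & 0x3f = 6  ←
lvl [6+:2] = (word>>6) & 0x3 = 0
tag signed 6b, MSB=0: value = 6

6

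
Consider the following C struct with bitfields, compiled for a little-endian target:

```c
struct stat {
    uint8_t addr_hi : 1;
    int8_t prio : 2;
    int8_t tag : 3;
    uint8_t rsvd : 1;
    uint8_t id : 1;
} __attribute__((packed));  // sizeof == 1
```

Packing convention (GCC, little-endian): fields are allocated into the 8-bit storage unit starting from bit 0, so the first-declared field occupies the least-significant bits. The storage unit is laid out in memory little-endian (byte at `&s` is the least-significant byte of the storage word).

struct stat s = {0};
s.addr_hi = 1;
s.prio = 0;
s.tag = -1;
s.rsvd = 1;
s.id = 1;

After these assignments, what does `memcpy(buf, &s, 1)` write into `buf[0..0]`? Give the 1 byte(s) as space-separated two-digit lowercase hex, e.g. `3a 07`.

[0+:1] addr_hi=1 & 0x1 = 0x1; word=0x01
[1+:2] prio=0 & 0x3 = 0x0; word=0x01
[3+:3] tag=-1 & 0x7 = 0x7; word=0x39
[6+:1] rsvd=1 & 0x1 = 0x1; word=0x79
[7+:1] id=1 & 0x1 = 0x1; word=0xf9
word = 0xf9 → little-endian bytes:
  [0]=0xf9

f9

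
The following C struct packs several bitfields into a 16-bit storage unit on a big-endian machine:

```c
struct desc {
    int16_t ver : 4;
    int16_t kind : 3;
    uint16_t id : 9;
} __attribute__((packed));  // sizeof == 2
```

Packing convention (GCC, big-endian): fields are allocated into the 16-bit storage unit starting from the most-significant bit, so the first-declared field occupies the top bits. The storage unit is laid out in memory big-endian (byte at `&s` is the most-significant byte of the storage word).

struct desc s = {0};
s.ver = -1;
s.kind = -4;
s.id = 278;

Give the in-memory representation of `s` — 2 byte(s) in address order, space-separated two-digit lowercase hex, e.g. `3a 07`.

f9 16

ver (4b) val=-1 bits=0xf at bit 12: 0xf000
kind (3b) val=-4 bits=0x4 at bit 9: 0xf800
id (9b) val=278 bits=0x116 at bit 0: 0xf916
word = 0xf916 → big-endian bytes:
  [0]=0xf9  [1]=0x16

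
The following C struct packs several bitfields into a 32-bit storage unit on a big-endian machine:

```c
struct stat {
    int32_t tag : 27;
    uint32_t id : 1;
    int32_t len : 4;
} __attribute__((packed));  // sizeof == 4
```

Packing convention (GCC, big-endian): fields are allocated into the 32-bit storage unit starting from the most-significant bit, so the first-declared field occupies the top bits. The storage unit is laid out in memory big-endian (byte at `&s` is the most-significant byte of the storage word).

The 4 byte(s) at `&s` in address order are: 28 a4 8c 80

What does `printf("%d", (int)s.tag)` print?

21308516

[0]=0x28 [1]=0xa4 [2]=0x8c [3]=0x80 (big-endian) → word 0x28a48c80
tag [5+:27] = (word>>5) & 0x7ffffff = 21308516  ←
id [4+:1] = (word>>4) & 0x1 = 0
len [0+:4] = (word>>0) & 0xf = 0
tag signed 27b, MSB=0: value = 21308516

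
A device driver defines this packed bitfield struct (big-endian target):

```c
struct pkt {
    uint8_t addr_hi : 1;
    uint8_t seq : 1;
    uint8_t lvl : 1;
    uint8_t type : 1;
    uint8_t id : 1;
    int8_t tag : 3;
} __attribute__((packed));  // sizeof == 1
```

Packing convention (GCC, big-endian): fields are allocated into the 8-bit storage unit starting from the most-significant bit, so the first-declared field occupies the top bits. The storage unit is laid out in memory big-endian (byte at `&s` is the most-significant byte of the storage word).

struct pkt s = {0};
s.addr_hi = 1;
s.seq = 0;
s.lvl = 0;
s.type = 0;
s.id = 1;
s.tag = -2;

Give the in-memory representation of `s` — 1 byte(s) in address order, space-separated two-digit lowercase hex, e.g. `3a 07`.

addr_hi:1 = 1 → 0x1 << 7 → word 0x80
seq:1 = 0 → 0x0 << 6 → word 0x80
lvl:1 = 0 → 0x0 << 5 → word 0x80
type:1 = 0 → 0x0 << 4 → word 0x80
id:1 = 1 → 0x1 << 3 → word 0x88
tag:3 = -2 → 0x6 << 0 → word 0x8e
word = 0x8e → big-endian bytes:
  [0]=0x8e

8e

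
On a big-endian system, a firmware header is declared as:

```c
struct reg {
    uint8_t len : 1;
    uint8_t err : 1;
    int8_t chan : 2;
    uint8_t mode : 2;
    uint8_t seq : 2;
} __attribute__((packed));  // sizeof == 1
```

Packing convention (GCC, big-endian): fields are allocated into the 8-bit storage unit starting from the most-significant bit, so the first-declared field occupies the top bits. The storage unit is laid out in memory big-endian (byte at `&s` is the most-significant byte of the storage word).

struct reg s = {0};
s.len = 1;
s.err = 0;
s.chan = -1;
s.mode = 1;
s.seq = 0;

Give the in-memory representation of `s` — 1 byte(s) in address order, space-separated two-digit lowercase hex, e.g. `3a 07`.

len:1 = 1 → 0x1 << 7 → word 0x80
err:1 = 0 → 0x0 << 6 → word 0x80
chan:2 = -1 → 0x3 << 4 → word 0xb0
mode:2 = 1 → 0x1 << 2 → word 0xb4
seq:2 = 0 → 0x0 << 0 → word 0xb4
word = 0xb4 → big-endian bytes:
  [0]=0xb4

b4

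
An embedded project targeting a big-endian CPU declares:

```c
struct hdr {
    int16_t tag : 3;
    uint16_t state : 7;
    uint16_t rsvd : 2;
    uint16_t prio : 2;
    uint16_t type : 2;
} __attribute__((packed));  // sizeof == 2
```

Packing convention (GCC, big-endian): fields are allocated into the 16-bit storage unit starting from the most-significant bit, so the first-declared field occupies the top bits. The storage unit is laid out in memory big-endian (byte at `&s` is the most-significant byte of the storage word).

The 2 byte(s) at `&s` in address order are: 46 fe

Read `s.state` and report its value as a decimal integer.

27

[0]=0x46 [1]=0xfe (big-endian) → word 0x46fe
tag:3 @ bit 13 → (0x46fe>>13)&0x7 = 0x2
state:7 @ bit 6 → (0x46fe>>6)&0x7f = 0x1b  ←
rsvd:2 @ bit 4 → (0x46fe>>4)&0x3 = 0x3
prio:2 @ bit 2 → (0x46fe>>2)&0x3 = 0x3
type:2 @ bit 0 → (0x46fe>>0)&0x3 = 0x2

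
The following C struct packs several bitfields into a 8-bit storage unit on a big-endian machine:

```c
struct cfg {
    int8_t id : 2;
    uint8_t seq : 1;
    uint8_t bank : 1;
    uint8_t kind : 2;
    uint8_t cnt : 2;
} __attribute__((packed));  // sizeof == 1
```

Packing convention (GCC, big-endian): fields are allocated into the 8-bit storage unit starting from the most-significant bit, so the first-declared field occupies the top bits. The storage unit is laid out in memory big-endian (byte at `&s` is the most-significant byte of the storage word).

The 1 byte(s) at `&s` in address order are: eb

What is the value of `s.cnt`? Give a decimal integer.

[0]=0xeb (big-endian) → word 0xeb
id [6+:2] = (word>>6) & 0x3 = 3
seq [5+:1] = (word>>5) & 0x1 = 1
bank [4+:1] = (word>>4) & 0x1 = 0
kind [2+:2] = (word>>2) & 0x3 = 2
cnt [0+:2] = (word>>0) & 0x3 = 3  ←

3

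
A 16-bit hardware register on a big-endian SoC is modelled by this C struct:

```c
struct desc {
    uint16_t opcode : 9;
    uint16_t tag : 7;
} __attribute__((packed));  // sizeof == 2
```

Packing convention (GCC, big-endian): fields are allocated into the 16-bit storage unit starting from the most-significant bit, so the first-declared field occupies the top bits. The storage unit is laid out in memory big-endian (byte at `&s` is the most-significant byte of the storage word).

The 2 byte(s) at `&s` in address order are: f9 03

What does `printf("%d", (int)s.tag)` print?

[0]=0xf9 [1]=0x03 (big-endian) → word 0xf903
opcode:9 @ bit 7 → (0xf903>>7)&0x1ff = 0x1f2
tag:7 @ bit 0 → (0xf903>>0)&0x7f = 0x3  ←

3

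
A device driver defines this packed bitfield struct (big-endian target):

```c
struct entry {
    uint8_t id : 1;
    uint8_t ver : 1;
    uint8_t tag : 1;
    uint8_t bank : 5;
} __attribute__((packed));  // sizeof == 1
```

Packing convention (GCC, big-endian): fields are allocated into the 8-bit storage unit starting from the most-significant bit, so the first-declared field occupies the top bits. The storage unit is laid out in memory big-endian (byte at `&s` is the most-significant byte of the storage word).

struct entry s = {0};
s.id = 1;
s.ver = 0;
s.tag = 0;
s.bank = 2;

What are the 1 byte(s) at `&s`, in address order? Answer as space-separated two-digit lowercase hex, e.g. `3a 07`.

82

id:1 = 1 → 0x1 << 7 → word 0x80
ver:1 = 0 → 0x0 << 6 → word 0x80
tag:1 = 0 → 0x0 << 5 → word 0x80
bank:5 = 2 → 0x2 << 0 → word 0x82
word = 0x82 → big-endian bytes:
  [0]=0x82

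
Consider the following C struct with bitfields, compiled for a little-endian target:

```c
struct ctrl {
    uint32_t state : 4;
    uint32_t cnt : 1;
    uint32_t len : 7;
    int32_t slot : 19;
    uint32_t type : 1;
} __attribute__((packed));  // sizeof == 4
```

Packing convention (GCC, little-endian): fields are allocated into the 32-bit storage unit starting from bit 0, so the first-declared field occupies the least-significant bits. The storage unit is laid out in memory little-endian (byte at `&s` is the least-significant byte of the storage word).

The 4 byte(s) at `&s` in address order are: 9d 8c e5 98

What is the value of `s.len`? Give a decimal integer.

[0]=0x9d [1]=0x8c [2]=0xe5 [3]=0x98 (little-endian) → word 0x98e58c9d
state:4 @ bit 0 → (0x98e58c9d>>0)&0xf = 0xd
cnt:1 @ bit 4 → (0x98e58c9d>>4)&0x1 = 0x1
len:7 @ bit 5 → (0x98e58c9d>>5)&0x7f = 0x64  ←
slot:19 @ bit 12 → (0x98e58c9d>>12)&0x7ffff = 0x18e58
type:1 @ bit 31 → (0x98e58c9d>>31)&0x1 = 0x1

100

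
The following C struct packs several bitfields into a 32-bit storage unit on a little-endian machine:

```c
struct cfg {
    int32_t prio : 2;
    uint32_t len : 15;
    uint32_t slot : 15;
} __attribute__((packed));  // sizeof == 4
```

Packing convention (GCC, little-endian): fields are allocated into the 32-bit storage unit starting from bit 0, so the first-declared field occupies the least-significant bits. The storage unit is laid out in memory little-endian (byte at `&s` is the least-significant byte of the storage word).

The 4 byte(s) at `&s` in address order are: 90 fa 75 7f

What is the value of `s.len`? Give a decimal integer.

[0]=0x90 [1]=0xfa [2]=0x75 [3]=0x7f (little-endian) → word 0x7f75fa90
prio [0+:2] = (word>>0) & 0x3 = 0
len [2+:15] = (word>>2) & 0x7fff = 32420  ←
slot [17+:15] = (word>>17) & 0x7fff = 16314

32420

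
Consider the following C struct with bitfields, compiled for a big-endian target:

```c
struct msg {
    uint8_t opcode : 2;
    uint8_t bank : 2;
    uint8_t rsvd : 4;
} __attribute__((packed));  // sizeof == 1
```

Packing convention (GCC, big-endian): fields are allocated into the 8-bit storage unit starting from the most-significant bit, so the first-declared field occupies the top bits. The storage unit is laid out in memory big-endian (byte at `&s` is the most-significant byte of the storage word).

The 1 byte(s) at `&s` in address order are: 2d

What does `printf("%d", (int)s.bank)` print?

[0]=0x2d (big-endian) → word 0x2d
opcode:2 @ bit 6 → (0x2d>>6)&0x3 = 0x0
bank:2 @ bit 4 → (0x2d>>4)&0x3 = 0x2  ←
rsvd:4 @ bit 0 → (0x2d>>0)&0xf = 0xd

2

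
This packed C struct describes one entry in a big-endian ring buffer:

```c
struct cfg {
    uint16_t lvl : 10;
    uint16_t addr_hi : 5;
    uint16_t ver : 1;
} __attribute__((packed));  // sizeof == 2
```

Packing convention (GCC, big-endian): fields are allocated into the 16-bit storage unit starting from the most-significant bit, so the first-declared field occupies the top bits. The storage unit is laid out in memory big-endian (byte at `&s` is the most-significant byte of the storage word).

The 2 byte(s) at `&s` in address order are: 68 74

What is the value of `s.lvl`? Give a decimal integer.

417

[0]=0x68 [1]=0x74 (big-endian) → word 0x6874
lvl:10 @ bit 6 → (0x6874>>6)&0x3ff = 0x1a1  ←
addr_hi:5 @ bit 1 → (0x6874>>1)&0x1f = 0x1a
ver:1 @ bit 0 → (0x6874>>0)&0x1 = 0x0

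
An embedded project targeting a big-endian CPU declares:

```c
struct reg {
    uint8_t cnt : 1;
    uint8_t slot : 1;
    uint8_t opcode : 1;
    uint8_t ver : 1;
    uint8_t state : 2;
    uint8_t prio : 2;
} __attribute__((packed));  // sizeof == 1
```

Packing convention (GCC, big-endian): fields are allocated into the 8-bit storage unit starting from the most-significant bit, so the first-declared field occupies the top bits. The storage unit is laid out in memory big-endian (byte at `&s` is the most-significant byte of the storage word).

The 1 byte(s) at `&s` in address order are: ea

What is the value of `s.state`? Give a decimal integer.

[0]=0xea (big-endian) → word 0xea
cnt:1 @ bit 7 → (0xea>>7)&0x1 = 0x1
slot:1 @ bit 6 → (0xea>>6)&0x1 = 0x1
opcode:1 @ bit 5 → (0xea>>5)&0x1 = 0x1
ver:1 @ bit 4 → (0xea>>4)&0x1 = 0x0
state:2 @ bit 2 → (0xea>>2)&0x3 = 0x2  ←
prio:2 @ bit 0 → (0xea>>0)&0x3 = 0x2

2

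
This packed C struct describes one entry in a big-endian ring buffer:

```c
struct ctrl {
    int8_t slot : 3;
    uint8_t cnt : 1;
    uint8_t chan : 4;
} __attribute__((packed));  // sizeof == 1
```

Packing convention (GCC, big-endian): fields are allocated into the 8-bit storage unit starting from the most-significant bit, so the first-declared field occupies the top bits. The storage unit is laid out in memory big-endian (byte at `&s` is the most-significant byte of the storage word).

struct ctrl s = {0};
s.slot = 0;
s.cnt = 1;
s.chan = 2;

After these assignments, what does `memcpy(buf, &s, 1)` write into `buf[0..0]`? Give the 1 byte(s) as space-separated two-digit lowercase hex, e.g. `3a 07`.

12

slot:3 = 0 → 0x0 << 5 → word 0x00
cnt:1 = 1 → 0x1 << 4 → word 0x10
chan:4 = 2 → 0x2 << 0 → word 0x12
word = 0x12 → big-endian bytes:
  [0]=0x12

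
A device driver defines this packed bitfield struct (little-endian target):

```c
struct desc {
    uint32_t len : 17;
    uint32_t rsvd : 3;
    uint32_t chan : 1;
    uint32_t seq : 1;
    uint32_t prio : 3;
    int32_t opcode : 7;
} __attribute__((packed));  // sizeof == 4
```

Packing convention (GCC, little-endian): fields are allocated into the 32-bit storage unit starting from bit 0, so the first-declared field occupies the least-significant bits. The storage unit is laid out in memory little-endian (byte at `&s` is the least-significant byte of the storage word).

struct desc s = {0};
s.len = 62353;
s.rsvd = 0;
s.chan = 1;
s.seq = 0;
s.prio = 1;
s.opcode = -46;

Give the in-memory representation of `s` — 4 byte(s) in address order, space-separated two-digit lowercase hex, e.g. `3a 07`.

len:17 = 62353 → 0xf391 << 0 → word 0x0000f391
rsvd:3 = 0 → 0x0 << 17 → word 0x0000f391
chan:1 = 1 → 0x1 << 20 → word 0x0010f391
seq:1 = 0 → 0x0 << 21 → word 0x0010f391
prio:3 = 1 → 0x1 << 22 → word 0x0050f391
opcode:7 = -46 → 0x52 << 25 → word 0xa450f391
word = 0xa450f391 → little-endian bytes:
  [0]=0x91  [1]=0xf3  [2]=0x50  [3]=0xa4

91 f3 50 a4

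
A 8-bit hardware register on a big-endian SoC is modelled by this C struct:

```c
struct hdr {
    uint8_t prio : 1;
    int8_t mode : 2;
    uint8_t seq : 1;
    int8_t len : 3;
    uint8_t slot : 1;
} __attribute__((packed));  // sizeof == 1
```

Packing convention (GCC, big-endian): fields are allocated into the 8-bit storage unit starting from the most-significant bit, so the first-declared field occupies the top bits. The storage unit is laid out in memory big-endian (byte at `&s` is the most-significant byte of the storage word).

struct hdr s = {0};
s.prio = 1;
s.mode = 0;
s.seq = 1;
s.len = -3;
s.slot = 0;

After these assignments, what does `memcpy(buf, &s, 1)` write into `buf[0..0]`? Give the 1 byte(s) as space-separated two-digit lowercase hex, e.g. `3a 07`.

9a

[7+:1] prio=1 & 0x1 = 0x1; word=0x80
[5+:2] mode=0 & 0x3 = 0x0; word=0x80
[4+:1] seq=1 & 0x1 = 0x1; word=0x90
[1+:3] len=-3 & 0x7 = 0x5; word=0x9a
[0+:1] slot=0 & 0x1 = 0x0; word=0x9a
word = 0x9a → big-endian bytes:
  [0]=0x9a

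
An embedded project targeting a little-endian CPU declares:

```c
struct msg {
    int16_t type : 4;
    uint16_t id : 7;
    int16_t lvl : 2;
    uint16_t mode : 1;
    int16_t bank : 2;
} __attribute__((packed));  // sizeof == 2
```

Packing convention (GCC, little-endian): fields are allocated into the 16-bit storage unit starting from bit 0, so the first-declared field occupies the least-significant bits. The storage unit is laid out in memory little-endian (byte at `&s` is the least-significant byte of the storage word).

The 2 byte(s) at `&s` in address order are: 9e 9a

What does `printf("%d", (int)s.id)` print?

41

[0]=0x9e [1]=0x9a (little-endian) → word 0x9a9e
type [0+:4] = (word>>0) & 0xf = 14
id [4+:7] = (word>>4) & 0x7f = 41  ←
lvl [11+:2] = (word>>11) & 0x3 = 3
mode [13+:1] = (word>>13) & 0x1 = 0
bank [14+:2] = (word>>14) & 0x3 = 2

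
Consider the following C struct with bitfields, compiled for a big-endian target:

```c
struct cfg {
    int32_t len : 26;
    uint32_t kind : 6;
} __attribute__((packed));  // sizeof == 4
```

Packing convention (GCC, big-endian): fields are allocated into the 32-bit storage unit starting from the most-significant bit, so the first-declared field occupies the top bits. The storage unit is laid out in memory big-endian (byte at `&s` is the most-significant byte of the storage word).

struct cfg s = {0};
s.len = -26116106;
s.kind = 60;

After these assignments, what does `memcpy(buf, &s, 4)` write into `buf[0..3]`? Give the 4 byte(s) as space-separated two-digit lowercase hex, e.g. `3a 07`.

9c 5f fd bc

len:26 = -26116106 → 0x2717ff6 << 6 → word 0x9c5ffd80
kind:6 = 60 → 0x3c << 0 → word 0x9c5ffdbc
word = 0x9c5ffdbc → big-endian bytes:
  [0]=0x9c  [1]=0x5f  [2]=0xfd  [3]=0xbc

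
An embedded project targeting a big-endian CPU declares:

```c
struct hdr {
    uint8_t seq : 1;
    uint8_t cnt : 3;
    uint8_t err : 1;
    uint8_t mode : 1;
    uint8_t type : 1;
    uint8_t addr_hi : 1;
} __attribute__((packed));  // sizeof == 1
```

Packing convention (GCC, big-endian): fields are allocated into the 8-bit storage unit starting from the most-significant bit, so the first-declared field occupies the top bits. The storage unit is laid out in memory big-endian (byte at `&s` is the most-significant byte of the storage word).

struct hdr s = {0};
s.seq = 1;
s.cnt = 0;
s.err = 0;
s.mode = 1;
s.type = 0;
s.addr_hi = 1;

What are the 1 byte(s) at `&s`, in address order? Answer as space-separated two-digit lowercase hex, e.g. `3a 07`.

seq:1 = 1 → 0x1 << 7 → word 0x80
cnt:3 = 0 → 0x0 << 4 → word 0x80
err:1 = 0 → 0x0 << 3 → word 0x80
mode:1 = 1 → 0x1 << 2 → word 0x84
type:1 = 0 → 0x0 << 1 → word 0x84
addr_hi:1 = 1 → 0x1 << 0 → word 0x85
word = 0x85 → big-endian bytes:
  [0]=0x85

85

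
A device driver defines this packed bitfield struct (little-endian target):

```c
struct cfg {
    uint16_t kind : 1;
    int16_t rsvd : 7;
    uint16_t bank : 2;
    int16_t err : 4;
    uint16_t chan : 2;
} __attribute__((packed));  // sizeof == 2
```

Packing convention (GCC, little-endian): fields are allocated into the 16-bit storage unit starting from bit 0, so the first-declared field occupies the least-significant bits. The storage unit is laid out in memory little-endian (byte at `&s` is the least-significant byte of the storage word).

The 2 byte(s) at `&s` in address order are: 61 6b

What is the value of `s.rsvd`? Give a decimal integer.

[0]=0x61 [1]=0x6b (little-endian) → word 0x6b61
kind [0+:1] = (word>>0) & 0x1 = 1
rsvd [1+:7] = (word>>1) & 0x7f = 48  ←
bank [8+:2] = (word>>8) & 0x3 = 3
err [10+:4] = (word>>10) & 0xf = 10
chan [14+:2] = (word>>14) & 0x3 = 1
rsvd signed 7b, MSB=0: value = 48

48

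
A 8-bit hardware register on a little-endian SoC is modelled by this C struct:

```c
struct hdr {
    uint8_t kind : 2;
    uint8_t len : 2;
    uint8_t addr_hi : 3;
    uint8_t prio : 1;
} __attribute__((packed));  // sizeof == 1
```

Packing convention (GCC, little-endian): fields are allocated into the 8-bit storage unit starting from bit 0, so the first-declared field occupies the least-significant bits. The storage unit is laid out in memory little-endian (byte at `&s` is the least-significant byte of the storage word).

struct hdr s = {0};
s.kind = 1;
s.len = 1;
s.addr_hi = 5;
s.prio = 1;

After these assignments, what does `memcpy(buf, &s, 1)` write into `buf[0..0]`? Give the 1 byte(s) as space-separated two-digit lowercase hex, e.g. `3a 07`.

[0+:2] kind=1 & 0x3 = 0x1; word=0x01
[2+:2] len=1 & 0x3 = 0x1; word=0x05
[4+:3] addr_hi=5 & 0x7 = 0x5; word=0x55
[7+:1] prio=1 & 0x1 = 0x1; word=0xd5
word = 0xd5 → little-endian bytes:
  [0]=0xd5

d5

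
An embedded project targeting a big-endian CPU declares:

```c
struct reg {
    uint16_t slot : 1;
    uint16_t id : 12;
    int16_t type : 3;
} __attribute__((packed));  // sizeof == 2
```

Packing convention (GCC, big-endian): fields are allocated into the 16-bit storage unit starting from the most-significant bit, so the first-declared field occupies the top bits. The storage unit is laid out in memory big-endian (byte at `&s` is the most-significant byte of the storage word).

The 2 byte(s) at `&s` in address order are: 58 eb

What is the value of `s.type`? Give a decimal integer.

3

[0]=0x58 [1]=0xeb (big-endian) → word 0x58eb
slot [15+:1] = (word>>15) & 0x1 = 0
id [3+:12] = (word>>3) & 0xfff = 2845
type [0+:3] = (word>>0) & 0x7 = 3  ←
type signed 3b, MSB=0: value = 3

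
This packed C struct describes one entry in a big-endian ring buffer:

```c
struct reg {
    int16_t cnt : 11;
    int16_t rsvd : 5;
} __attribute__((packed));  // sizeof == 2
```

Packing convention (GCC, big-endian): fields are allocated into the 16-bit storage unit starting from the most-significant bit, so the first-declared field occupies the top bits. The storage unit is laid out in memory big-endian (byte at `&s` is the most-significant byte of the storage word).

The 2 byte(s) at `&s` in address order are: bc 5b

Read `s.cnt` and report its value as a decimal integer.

-542

[0]=0xbc [1]=0x5b (big-endian) → word 0xbc5b
cnt [5+:11] = (word>>5) & 0x7ff = 1506  ←
rsvd [0+:5] = (word>>0) & 0x1f = 27
cnt signed 11b, MSB=1: 1506 - 2048 = -542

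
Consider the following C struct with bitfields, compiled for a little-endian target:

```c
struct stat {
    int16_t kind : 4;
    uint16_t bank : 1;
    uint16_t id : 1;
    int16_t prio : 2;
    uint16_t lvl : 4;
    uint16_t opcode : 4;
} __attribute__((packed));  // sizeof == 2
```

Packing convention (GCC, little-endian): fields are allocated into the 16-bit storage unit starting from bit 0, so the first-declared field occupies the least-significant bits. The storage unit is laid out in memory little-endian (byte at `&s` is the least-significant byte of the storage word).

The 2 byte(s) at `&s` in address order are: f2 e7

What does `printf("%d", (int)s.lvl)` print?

7

[0]=0xf2 [1]=0xe7 (little-endian) → word 0xe7f2
kind [0+:4] = (word>>0) & 0xf = 2
bank [4+:1] = (word>>4) & 0x1 = 1
id [5+:1] = (word>>5) & 0x1 = 1
prio [6+:2] = (word>>6) & 0x3 = 3
lvl [8+:4] = (word>>8) & 0xf = 7  ←
opcode [12+:4] = (word>>12) & 0xf = 14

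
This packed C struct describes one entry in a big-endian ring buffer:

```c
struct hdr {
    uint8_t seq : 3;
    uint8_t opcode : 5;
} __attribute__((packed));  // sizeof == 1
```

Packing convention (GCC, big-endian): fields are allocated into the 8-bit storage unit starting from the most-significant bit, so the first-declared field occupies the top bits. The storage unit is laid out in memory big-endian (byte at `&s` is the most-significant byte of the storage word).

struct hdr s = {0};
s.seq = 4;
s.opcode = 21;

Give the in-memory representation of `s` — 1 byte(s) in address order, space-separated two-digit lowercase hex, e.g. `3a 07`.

[5+:3] seq=4 & 0x7 = 0x4; word=0x80
[0+:5] opcode=21 & 0x1f = 0x15; word=0x95
word = 0x95 → big-endian bytes:
  [0]=0x95

95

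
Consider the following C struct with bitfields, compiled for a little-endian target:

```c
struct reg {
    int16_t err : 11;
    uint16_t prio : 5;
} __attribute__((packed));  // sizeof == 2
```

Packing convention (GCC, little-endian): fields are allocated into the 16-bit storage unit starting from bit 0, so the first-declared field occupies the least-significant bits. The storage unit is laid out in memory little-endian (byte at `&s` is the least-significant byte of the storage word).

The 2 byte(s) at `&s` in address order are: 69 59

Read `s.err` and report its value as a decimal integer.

[0]=0x69 [1]=0x59 (little-endian) → word 0x5969
err:11 @ bit 0 → (0x5969>>0)&0x7ff = 0x169  ←
prio:5 @ bit 11 → (0x5969>>11)&0x1f = 0xb
err signed 11b, MSB=0: value = 361

361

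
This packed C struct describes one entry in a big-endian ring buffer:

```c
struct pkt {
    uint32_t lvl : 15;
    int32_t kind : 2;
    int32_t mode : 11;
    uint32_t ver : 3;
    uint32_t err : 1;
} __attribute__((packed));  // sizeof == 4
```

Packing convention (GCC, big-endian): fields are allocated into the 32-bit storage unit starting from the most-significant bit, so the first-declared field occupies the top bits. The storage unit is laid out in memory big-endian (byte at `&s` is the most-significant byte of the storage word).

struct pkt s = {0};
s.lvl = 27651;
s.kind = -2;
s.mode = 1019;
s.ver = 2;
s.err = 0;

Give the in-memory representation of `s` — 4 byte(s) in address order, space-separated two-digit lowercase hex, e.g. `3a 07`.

d8 07 3f b4

[17+:15] lvl=27651 & 0x7fff = 0x6c03; word=0xd8060000
[15+:2] kind=-2 & 0x3 = 0x2; word=0xd8070000
[4+:11] mode=1019 & 0x7ff = 0x3fb; word=0xd8073fb0
[1+:3] ver=2 & 0x7 = 0x2; word=0xd8073fb4
[0+:1] err=0 & 0x1 = 0x0; word=0xd8073fb4
word = 0xd8073fb4 → big-endian bytes:
  [0]=0xd8  [1]=0x07  [2]=0x3f  [3]=0xb4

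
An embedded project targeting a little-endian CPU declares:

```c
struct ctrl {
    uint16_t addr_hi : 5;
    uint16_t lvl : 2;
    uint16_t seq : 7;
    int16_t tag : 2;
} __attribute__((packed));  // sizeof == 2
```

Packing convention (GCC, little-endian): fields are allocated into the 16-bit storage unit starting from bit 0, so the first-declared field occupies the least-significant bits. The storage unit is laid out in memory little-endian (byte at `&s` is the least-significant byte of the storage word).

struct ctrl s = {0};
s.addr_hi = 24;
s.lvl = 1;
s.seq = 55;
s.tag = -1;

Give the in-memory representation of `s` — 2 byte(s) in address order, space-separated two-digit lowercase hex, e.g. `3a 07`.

b8 db

[0+:5] addr_hi=24 & 0x1f = 0x18; word=0x0018
[5+:2] lvl=1 & 0x3 = 0x1; word=0x0038
[7+:7] seq=55 & 0x7f = 0x37; word=0x1bb8
[14+:2] tag=-1 & 0x3 = 0x3; word=0xdbb8
word = 0xdbb8 → little-endian bytes:
  [0]=0xb8  [1]=0xdb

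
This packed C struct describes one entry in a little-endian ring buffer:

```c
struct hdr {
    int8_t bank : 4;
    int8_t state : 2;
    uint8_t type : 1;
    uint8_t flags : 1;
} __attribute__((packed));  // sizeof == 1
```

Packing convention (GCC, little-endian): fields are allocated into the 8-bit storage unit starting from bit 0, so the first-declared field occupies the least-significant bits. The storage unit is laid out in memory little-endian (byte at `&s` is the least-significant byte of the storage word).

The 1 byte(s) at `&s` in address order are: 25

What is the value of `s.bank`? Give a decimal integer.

5

[0]=0x25 (little-endian) → word 0x25
bank:4 @ bit 0 → (0x25>>0)&0xf = 0x5  ←
state:2 @ bit 4 → (0x25>>4)&0x3 = 0x2
type:1 @ bit 6 → (0x25>>6)&0x1 = 0x0
flags:1 @ bit 7 → (0x25>>7)&0x1 = 0x0
bank signed 4b, MSB=0: value = 5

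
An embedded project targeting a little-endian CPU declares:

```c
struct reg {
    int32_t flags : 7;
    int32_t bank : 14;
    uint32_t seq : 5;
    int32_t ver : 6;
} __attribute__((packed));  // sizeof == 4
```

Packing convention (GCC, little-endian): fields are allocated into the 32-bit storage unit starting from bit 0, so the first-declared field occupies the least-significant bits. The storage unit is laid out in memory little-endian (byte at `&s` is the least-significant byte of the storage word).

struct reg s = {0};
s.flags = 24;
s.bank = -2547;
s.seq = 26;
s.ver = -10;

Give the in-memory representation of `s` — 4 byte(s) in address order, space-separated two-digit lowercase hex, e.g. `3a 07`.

98 06 5b db

flags:7 = 24 → 0x18 << 0 → word 0x00000018
bank:14 = -2547 → 0x360d << 7 → word 0x001b0698
seq:5 = 26 → 0x1a << 21 → word 0x035b0698
ver:6 = -10 → 0x36 << 26 → word 0xdb5b0698
word = 0xdb5b0698 → little-endian bytes:
  [0]=0x98  [1]=0x06  [2]=0x5b  [3]=0xdb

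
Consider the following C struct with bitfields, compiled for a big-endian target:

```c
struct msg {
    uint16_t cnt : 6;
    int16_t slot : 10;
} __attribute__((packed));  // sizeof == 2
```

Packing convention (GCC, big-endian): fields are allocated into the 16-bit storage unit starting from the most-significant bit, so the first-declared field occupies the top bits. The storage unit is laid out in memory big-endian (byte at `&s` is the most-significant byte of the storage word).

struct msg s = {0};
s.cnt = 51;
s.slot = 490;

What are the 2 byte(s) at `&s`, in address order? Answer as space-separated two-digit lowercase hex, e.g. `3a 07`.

cd ea

cnt (6b) val=51 bits=0x33 at bit 10: 0xcc00
slot (10b) val=490 bits=0x1ea at bit 0: 0xcdea
word = 0xcdea → big-endian bytes:
  [0]=0xcd  [1]=0xea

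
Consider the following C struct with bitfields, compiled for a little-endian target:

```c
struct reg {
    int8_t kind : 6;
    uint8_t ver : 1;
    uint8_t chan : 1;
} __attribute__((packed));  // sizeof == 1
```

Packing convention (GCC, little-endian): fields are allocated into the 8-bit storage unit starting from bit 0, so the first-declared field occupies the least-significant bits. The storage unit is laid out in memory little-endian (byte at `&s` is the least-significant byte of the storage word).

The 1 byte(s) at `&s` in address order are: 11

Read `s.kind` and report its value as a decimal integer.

[0]=0x11 (little-endian) → word 0x11
kind [0+:6] = (word>>0) & 0x3f = 17  ←
ver [6+:1] = (word>>6) & 0x1 = 0
chan [7+:1] = (word>>7) & 0x1 = 0
kind signed 6b, MSB=0: value = 17

17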